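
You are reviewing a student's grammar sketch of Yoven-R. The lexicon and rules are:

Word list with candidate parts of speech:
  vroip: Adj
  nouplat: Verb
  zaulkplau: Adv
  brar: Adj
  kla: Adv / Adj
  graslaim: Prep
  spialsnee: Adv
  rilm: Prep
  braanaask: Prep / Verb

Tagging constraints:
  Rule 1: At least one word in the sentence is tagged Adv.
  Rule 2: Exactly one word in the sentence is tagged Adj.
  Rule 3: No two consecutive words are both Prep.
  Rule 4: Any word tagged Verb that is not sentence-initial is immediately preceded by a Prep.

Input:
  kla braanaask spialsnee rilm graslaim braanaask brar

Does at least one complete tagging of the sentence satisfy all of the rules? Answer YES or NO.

Candidates per position — 1:kla {Adv,Adj}; 2:braanaask {Prep,Verb}; 3:spialsnee {Adv}; 4:rilm {Prep}; 5:graslaim {Prep}; 6:braanaask {Prep,Verb}; 7:brar {Adj}.
Rule 3 cannot be satisfied by any choice of tags from the lexicon.
So there is no consistent tagging.

NO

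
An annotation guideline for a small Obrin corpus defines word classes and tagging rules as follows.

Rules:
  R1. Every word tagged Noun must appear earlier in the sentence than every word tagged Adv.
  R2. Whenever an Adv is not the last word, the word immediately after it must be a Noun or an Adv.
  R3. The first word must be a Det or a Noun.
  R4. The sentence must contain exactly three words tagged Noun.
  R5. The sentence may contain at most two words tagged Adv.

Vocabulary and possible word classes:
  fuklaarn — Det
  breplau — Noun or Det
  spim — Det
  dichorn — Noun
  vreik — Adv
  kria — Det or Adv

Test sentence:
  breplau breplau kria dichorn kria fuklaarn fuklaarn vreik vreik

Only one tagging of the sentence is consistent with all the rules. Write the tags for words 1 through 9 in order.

Noun Noun Det Noun Det Det Det Adv Adv

Candidates per position — 1:breplau {Noun,Det}; 2:breplau {Noun,Det}; 3:kria {Det,Adv}; 4:dichorn {Noun}; 5:kria {Det,Adv}; 6:fuklaarn {Det}; 7:fuklaarn {Det}; 8:vreik {Adv}; 9:vreik {Adv}.
At position 1, choosing Det makes rule 4 impossible to satisfy; hence Noun.
At position 2, choosing Det makes rule 4 impossible to satisfy; hence Noun.
At position 3, choosing Adv makes rule 1 impossible to satisfy; hence Det.
At position 5, choosing Adv makes rule 2 impossible to satisfy; hence Det.
That leaves exactly one tagging: Noun Noun Det Noun Det Det Det Adv Adv.
Check: rule 1 satisfied; rule 2 satisfied; rule 3 satisfied; rule 4 satisfied; rule 5 satisfied.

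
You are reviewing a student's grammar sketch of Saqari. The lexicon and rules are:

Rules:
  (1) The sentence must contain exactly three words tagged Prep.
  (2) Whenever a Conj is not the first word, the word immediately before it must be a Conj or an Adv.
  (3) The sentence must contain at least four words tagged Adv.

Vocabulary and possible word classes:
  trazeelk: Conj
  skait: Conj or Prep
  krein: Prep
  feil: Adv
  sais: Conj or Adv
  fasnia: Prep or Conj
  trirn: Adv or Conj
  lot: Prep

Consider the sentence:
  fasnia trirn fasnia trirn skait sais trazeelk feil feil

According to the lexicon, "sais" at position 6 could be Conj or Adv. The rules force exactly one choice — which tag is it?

Candidates per position — 1:fasnia {Prep,Conj}; 2:trirn {Adv,Conj}; 3:fasnia {Prep,Conj}; 4:trirn {Adv,Conj}; 5:skait {Conj,Prep}; 6:sais {Conj,Adv}; 7:trazeelk {Conj}; 8:feil {Adv}; 9:feil {Adv}.
If word 1 were Conj, no tagging could satisfy rule 1; so word 1 is Prep.
If word 2 were Conj, no tagging could satisfy rule 2; so word 2 is Adv.
If word 3 were Conj, no tagging could satisfy rule 1; so word 3 is Prep.
If word 4 were Conj, no tagging could satisfy rule 2; so word 4 is Adv.
If word 5 were Conj, no tagging could satisfy rule 1; so word 5 is Prep.
If word 6 were Conj, no tagging could satisfy rule 2; so word 6 is Adv.
That leaves exactly one tagging: Prep Adv Prep Adv Prep Adv Conj Adv Adv.
Checking: rule 1 holds; rule 2 holds; rule 3 holds.

Adv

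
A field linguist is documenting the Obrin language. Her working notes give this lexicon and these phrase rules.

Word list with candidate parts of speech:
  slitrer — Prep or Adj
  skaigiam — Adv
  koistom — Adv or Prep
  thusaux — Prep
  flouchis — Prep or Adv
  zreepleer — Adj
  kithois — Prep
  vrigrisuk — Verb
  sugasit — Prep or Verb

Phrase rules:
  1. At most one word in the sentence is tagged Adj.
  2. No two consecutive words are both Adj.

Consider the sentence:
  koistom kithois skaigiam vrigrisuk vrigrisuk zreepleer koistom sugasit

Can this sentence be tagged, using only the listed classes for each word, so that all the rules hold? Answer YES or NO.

Candidates per position — 1:koistom {Adv,Prep}; 2:kithois {Prep}; 3:skaigiam {Adv}; 4:vrigrisuk {Verb}; 5:vrigrisuk {Verb}; 6:zreepleer {Adj}; 7:koistom {Adv,Prep}; 8:sugasit {Prep,Verb}.
One satisfying assignment: Adv Prep Adv Verb Verb Adj Adv Verb.
Check: rule 1 ✓; rule 2 ✓.

YES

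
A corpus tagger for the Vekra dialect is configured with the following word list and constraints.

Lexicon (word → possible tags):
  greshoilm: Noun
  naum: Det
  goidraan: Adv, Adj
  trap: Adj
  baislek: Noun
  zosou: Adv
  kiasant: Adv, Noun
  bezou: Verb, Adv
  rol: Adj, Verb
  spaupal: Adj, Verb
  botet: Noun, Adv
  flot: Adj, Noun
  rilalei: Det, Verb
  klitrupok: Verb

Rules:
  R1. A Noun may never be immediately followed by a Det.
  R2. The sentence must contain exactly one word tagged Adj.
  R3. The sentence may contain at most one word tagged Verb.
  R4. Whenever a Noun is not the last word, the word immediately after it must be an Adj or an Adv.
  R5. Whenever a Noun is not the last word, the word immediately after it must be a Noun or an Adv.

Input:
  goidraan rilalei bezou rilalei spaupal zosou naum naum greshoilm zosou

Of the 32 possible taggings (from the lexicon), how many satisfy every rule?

Candidates per position — 1:goidraan {Adv,Adj}; 2:rilalei {Det,Verb}; 3:bezou {Verb,Adv}; 4:rilalei {Det,Verb}; 5:spaupal {Adj,Verb}; 6:zosou {Adv}; 7:naum {Det}; 8:naum {Det}; 9:greshoilm {Noun}; 10:zosou {Adv}.
There are 32 candidate sequences in total.
The sequences that satisfy every rule: Adv Det Verb Det Adj Adv Det Det Noun Adv; Adv Det Adv Det Adj Adv Det Det Noun Adv; Adv Det Adv Verb Adj Adv Det Det Noun Adv; Adv Verb Adv Det Adj Adv Det Det Noun Adv; Adj Det Adv Det Verb Adv Det Det Noun Adv.
Count = 5.

5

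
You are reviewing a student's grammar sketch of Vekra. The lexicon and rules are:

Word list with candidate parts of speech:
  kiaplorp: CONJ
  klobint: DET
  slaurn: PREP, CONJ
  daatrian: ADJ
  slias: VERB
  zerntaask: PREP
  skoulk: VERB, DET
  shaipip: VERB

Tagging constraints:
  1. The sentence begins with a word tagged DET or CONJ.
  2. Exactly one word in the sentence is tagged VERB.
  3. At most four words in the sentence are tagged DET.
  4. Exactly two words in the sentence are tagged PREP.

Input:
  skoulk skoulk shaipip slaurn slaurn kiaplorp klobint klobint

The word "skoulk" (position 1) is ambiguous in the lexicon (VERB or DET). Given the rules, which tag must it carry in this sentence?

Candidates per position — 1:skoulk {VERB,DET}; 2:skoulk {VERB,DET}; 3:shaipip {VERB}; 4:slaurn {PREP,CONJ}; 5:slaurn {PREP,CONJ}; 6:kiaplorp {CONJ}; 7:klobint {DET}; 8:klobint {DET}.
Position 1: VERB is ruled out by rule 1; that leaves DET.
Position 2: VERB is ruled out by rule 2; that leaves DET.
Position 4: CONJ is ruled out by rule 4; that leaves PREP.
Position 5: CONJ is ruled out by rule 4; that leaves PREP.
The only consistent sequence is: DET DET VERB PREP PREP CONJ DET DET.
Check: rule 1 ok; rule 2 ok; rule 3 ok; rule 4 ok.

DET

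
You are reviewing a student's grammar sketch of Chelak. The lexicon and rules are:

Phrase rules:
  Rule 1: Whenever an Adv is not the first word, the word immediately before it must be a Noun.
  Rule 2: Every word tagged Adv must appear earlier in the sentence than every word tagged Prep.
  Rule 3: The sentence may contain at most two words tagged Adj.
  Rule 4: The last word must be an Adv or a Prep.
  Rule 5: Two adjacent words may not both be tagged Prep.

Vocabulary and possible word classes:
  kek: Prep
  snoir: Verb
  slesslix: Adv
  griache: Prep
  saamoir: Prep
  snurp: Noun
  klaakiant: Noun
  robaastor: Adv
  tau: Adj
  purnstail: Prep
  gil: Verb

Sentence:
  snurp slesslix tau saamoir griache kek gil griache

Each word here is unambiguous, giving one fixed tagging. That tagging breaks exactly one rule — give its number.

Fixed tagging: Noun Adv Adj Prep Prep Prep Verb Prep.
Applying the rules: R1 pass, R2 pass, R3 pass, R4 pass, R5 fail.
Only rule 5 fails.

5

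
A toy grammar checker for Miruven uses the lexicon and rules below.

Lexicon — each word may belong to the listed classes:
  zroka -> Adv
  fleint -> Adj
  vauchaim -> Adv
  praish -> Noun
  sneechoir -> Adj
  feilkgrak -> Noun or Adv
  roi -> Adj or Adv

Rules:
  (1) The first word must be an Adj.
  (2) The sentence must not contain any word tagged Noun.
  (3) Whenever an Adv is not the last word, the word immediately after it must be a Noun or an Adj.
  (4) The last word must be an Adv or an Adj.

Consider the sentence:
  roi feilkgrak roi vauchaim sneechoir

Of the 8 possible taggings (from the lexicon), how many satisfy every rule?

1

Candidates per position — 1:roi {Adj,Adv}; 2:feilkgrak {Noun,Adv}; 3:roi {Adj,Adv}; 4:vauchaim {Adv}; 5:sneechoir {Adj}.
There are 8 candidate sequences in total.
The sequences that satisfy every rule: Adj Adv Adj Adv Adj.
Count = 1.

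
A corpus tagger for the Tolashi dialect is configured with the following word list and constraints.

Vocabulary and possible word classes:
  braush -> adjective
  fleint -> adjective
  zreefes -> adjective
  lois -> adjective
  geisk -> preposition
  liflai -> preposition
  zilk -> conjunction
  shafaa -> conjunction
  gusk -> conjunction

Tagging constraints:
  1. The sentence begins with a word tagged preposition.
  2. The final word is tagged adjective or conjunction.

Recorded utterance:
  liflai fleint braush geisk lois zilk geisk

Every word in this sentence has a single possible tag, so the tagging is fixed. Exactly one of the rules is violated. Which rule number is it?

Fixed tagging: preposition adjective adjective preposition adjective conjunction preposition.
Rule check: R1 pass, R2 fail.
Only rule 2 fails.

2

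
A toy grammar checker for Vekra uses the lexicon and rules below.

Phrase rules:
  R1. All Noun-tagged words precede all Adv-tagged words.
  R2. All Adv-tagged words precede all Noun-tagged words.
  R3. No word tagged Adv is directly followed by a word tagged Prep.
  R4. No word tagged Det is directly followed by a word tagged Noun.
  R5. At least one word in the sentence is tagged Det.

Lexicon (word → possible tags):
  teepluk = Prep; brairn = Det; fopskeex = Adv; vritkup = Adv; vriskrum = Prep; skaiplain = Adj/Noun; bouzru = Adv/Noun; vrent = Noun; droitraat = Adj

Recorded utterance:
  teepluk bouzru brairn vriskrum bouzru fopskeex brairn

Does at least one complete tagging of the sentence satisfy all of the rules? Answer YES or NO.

YES

Candidates per position — 1:teepluk {Prep}; 2:bouzru {Adv,Noun}; 3:brairn {Det}; 4:vriskrum {Prep}; 5:bouzru {Adv,Noun}; 6:fopskeex {Adv}; 7:brairn {Det}.
One satisfying assignment: Prep Adv Det Prep Adv Adv Det.
Check: rule 1 ✓; rule 2 ✓; rule 3 ✓; rule 4 ✓; rule 5 ✓.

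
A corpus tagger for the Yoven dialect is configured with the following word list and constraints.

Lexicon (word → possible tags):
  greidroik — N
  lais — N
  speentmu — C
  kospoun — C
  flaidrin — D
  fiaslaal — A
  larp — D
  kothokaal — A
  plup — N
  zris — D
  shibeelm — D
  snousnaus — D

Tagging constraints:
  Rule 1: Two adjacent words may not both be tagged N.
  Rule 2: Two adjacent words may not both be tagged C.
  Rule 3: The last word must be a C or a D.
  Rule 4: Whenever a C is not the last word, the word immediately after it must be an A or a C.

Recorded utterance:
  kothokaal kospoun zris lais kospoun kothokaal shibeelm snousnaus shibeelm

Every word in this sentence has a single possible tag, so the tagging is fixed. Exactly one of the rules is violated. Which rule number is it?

4

Fixed tagging: A C D N C A D D D.
Applying the rules: R1 holds, R2 holds, R3 holds, R4 violated.
Only rule 4 fails.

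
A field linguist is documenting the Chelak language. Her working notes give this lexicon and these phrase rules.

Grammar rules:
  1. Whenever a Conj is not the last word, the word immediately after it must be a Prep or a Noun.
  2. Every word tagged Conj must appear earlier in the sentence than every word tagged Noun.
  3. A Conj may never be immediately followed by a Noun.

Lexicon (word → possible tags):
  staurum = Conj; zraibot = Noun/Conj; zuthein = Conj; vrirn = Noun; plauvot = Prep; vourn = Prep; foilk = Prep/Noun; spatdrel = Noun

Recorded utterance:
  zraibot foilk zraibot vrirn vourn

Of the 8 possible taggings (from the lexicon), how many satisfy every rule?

3

Candidates per position — 1:zraibot {Noun,Conj}; 2:foilk {Prep,Noun}; 3:zraibot {Noun,Conj}; 4:vrirn {Noun}; 5:vourn {Prep}.
There are 8 candidate sequences in total.
The sequences that satisfy every rule: Noun Prep Noun Noun Prep; Noun Noun Noun Noun Prep; Conj Prep Noun Noun Prep.
Count = 3.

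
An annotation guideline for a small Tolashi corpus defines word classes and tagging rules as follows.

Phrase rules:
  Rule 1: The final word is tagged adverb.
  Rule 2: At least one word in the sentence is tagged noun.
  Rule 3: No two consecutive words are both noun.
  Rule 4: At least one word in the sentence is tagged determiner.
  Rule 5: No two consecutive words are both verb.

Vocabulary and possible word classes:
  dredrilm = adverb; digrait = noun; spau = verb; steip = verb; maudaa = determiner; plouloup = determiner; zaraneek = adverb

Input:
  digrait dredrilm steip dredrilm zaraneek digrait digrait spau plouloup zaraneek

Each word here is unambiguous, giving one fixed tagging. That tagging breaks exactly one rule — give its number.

Fixed tagging: noun adverb verb adverb adverb noun noun verb determiner adverb.
Applying the rules: R1 holds, R2 holds, R3 violated, R4 holds, R5 holds.
Only rule 3 fails.

3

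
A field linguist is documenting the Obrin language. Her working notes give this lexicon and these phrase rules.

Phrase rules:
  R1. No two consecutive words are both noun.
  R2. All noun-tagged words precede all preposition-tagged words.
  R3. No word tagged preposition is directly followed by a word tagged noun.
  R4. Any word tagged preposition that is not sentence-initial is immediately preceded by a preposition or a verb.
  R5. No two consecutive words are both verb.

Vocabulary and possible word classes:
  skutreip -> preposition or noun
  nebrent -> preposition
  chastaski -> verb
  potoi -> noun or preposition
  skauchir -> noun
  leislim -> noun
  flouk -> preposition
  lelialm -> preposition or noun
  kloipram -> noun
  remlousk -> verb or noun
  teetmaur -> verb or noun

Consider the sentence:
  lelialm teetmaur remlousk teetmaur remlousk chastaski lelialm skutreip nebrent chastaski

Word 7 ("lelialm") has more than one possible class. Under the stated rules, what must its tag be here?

preposition

Candidates per position — 1:lelialm {preposition,noun}; 2:teetmaur {verb,noun}; 3:remlousk {verb,noun}; 4:teetmaur {verb,noun}; 5:remlousk {verb,noun}; 6:chastaski {verb}; 7:lelialm {preposition,noun}; 8:skutreip {preposition,noun}; 9:nebrent {preposition}; 10:chastaski {verb}.
At position 5, choosing verb makes rule 5 impossible to satisfy; hence noun.
At position 7, choosing noun makes rule 4 impossible to satisfy; hence preposition.
At position 8, choosing noun makes rule 2 impossible to satisfy; hence preposition.
At position 1, choosing preposition makes rule 2 impossible to satisfy; hence noun.
At position 2, choosing noun makes rule 1 impossible to satisfy; hence verb.
At position 3, choosing verb makes rule 5 impossible to satisfy; hence noun.
At position 4, choosing noun makes rule 1 impossible to satisfy; hence verb.
The unique satisfying tagging is: noun verb noun verb noun verb preposition preposition preposition verb.
Checking: rule 1 ✓; rule 2 ✓; rule 3 ✓; rule 4 ✓; rule 5 ✓.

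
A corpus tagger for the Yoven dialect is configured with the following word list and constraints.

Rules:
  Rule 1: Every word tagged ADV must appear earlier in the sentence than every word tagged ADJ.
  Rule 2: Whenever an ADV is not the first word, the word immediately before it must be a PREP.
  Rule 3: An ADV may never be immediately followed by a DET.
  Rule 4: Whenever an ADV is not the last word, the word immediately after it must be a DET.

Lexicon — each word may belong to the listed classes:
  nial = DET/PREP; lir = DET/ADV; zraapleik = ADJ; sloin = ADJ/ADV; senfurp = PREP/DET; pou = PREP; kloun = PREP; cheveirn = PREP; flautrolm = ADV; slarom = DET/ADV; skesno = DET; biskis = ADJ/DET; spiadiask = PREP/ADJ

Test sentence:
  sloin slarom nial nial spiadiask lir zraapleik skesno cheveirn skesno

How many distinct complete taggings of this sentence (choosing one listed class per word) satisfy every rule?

Candidates per position — 1:sloin {ADJ,ADV}; 2:slarom {DET,ADV}; 3:nial {DET,PREP}; 4:nial {DET,PREP}; 5:spiadiask {PREP,ADJ}; 6:lir {DET,ADV}; 7:zraapleik {ADJ}; 8:skesno {DET}; 9:cheveirn {PREP}; 10:skesno {DET}.
There are 64 candidate sequences in total.
Checking each against the rules leaves 8 sequences.
Count = 8.

8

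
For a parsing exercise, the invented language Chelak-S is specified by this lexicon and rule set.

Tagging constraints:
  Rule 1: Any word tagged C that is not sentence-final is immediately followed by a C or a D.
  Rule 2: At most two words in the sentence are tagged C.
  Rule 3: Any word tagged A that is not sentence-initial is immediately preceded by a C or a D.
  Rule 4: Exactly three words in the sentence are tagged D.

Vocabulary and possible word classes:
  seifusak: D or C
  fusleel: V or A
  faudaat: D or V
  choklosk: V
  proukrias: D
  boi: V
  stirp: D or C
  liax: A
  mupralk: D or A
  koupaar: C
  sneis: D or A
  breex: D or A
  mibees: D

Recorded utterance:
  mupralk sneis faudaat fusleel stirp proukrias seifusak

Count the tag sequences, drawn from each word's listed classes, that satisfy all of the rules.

Candidates per position — 1:mupralk {D,A}; 2:sneis {D,A}; 3:faudaat {D,V}; 4:fusleel {V,A}; 5:stirp {D,C}; 6:proukrias {D}; 7:seifusak {D,C}.
There are 64 candidate sequences in total.
Checking each against the rules leaves 9 sequences.
Count = 9.

9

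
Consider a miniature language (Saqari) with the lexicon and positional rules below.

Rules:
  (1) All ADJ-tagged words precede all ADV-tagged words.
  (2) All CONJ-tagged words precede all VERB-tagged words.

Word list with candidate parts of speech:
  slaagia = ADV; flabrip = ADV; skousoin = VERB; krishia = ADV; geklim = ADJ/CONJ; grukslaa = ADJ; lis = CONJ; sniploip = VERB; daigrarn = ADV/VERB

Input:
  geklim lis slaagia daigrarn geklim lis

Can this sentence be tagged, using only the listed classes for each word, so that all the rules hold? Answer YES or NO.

Candidates per position — 1:geklim {ADJ,CONJ}; 2:lis {CONJ}; 3:slaagia {ADV}; 4:daigrarn {ADV,VERB}; 5:geklim {ADJ,CONJ}; 6:lis {CONJ}.
One satisfying assignment: CONJ CONJ ADV ADV CONJ CONJ.
Verifying each rule — rule 1 holds; rule 2 holds.

YES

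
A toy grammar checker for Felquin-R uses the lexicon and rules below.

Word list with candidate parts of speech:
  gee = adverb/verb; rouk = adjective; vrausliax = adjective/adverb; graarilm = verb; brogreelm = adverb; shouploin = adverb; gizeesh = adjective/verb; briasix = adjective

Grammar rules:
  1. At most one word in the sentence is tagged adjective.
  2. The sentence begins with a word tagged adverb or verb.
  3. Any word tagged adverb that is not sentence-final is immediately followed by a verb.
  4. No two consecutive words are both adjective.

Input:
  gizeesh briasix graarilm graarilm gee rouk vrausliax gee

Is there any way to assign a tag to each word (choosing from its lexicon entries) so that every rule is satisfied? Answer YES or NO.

Candidates per position — 1:gizeesh {adjective,verb}; 2:briasix {adjective}; 3:graarilm {verb}; 4:graarilm {verb}; 5:gee {adverb,verb}; 6:rouk {adjective}; 7:vrausliax {adjective,adverb}; 8:gee {adverb,verb}.
Rule 1 cannot be satisfied by any choice of tags from the lexicon.
So there is no consistent tagging.

NO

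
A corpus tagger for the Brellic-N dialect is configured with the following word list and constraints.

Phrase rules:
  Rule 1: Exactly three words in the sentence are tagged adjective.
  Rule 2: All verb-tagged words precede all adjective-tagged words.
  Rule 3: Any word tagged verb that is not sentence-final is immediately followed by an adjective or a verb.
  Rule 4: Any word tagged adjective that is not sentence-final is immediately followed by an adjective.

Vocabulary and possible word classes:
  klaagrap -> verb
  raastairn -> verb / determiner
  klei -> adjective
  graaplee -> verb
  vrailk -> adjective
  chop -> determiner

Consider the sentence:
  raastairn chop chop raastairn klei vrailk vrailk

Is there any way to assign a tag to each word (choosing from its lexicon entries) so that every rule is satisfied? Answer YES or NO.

YES

Candidates per position — 1:raastairn {verb,determiner}; 2:chop {determiner}; 3:chop {determiner}; 4:raastairn {verb,determiner}; 5:klei {adjective}; 6:vrailk {adjective}; 7:vrailk {adjective}.
One satisfying assignment: determiner determiner determiner verb adjective adjective adjective.
Rule-by-rule: rule 1 satisfied; rule 2 satisfied; rule 3 satisfied; rule 4 satisfied.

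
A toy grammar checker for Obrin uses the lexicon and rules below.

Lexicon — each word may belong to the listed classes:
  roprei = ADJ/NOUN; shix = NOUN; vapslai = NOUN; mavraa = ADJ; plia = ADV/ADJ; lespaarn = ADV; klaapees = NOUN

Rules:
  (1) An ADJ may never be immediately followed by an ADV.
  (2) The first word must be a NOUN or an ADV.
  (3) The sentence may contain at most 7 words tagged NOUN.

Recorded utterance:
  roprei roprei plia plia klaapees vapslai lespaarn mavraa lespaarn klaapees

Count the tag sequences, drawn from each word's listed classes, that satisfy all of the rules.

Candidates per position — 1:roprei {ADJ,NOUN}; 2:roprei {ADJ,NOUN}; 3:plia {ADV,ADJ}; 4:plia {ADV,ADJ}; 5:klaapees {NOUN}; 6:vapslai {NOUN}; 7:lespaarn {ADV}; 8:mavraa {ADJ}; 9:lespaarn {ADV}; 10:klaapees {NOUN}.
There are 16 candidate sequences in total.
Rule 1 cannot be satisfied by any choice of tags from the lexicon.
So there is no consistent tagging.
Count = 0.

0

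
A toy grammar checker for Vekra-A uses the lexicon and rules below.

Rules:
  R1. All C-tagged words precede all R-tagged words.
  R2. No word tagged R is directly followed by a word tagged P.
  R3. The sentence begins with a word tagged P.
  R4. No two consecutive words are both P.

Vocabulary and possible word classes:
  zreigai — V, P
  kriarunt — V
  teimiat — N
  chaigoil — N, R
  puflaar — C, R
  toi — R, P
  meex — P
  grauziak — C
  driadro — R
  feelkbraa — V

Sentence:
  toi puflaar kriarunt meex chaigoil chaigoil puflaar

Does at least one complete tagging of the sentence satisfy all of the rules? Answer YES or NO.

YES

Candidates per position — 1:toi {R,P}; 2:puflaar {C,R}; 3:kriarunt {V}; 4:meex {P}; 5:chaigoil {N,R}; 6:chaigoil {N,R}; 7:puflaar {C,R}.
One satisfying assignment: P C V P R R R.
Check: rule 1 ok; rule 2 ok; rule 3 ok; rule 4 ok.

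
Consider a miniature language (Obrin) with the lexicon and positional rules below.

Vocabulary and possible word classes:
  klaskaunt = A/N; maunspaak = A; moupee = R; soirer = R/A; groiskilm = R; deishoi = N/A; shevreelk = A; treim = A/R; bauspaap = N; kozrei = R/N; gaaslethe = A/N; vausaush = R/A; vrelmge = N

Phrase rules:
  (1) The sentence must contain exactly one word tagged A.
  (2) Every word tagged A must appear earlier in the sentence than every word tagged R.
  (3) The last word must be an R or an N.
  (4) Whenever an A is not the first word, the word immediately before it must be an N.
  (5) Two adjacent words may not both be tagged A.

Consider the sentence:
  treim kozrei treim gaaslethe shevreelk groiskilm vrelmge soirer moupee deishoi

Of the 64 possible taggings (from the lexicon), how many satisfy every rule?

Candidates per position — 1:treim {A,R}; 2:kozrei {R,N}; 3:treim {A,R}; 4:gaaslethe {A,N}; 5:shevreelk {A}; 6:groiskilm {R}; 7:vrelmge {N}; 8:soirer {R,A}; 9:moupee {R}; 10:deishoi {N,A}.
There are 64 candidate sequences in total.
Every candidate sequence violates at least one rule; no consistent tagging exists.
Count = 0.

0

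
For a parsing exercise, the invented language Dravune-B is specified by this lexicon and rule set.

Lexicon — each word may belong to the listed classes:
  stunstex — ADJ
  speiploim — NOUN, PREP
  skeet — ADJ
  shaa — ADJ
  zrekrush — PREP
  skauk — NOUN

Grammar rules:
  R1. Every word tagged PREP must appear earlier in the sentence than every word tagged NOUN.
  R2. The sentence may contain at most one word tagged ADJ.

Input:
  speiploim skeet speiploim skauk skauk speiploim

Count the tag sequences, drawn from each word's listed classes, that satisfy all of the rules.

Candidates per position — 1:speiploim {NOUN,PREP}; 2:skeet {ADJ}; 3:speiploim {NOUN,PREP}; 4:skauk {NOUN}; 5:skauk {NOUN}; 6:speiploim {NOUN,PREP}.
There are 8 candidate sequences in total.
The sequences that satisfy every rule: NOUN ADJ NOUN NOUN NOUN NOUN; PREP ADJ NOUN NOUN NOUN NOUN; PREP ADJ PREP NOUN NOUN NOUN.
Count = 3.

3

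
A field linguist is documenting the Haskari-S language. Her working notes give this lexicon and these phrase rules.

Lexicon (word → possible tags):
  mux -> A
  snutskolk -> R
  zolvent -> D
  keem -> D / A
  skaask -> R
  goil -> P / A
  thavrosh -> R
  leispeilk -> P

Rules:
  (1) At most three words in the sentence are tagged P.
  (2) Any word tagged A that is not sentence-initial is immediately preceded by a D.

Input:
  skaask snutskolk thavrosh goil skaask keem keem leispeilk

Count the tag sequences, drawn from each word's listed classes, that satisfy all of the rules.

2

Candidates per position — 1:skaask {R}; 2:snutskolk {R}; 3:thavrosh {R}; 4:goil {P,A}; 5:skaask {R}; 6:keem {D,A}; 7:keem {D,A}; 8:leispeilk {P}.
There are 8 candidate sequences in total.
The sequences that satisfy every rule: R R R P R D D P; R R R P R D A P.
Count = 2.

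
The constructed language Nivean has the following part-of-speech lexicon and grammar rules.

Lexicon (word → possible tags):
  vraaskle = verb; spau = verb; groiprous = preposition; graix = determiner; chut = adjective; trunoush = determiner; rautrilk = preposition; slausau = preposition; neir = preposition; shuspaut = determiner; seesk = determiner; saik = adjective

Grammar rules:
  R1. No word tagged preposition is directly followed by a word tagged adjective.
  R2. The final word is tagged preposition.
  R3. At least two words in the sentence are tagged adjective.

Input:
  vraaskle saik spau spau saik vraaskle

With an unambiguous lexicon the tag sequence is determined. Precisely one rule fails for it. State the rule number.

2

Fixed tagging: verb adjective verb verb adjective verb.
Rule check: R1 pass, R2 fail, R3 pass.
Only rule 2 fails.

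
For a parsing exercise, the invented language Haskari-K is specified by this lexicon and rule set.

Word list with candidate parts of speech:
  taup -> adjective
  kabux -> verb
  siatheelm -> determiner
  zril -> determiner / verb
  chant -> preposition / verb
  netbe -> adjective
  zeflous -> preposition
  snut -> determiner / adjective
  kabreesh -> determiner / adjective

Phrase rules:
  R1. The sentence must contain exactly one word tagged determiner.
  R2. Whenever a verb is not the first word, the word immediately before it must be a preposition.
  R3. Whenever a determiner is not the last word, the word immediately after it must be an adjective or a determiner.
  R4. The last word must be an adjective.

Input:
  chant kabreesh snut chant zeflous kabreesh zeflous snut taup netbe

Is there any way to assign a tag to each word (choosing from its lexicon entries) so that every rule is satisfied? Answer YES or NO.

YES

Candidates per position — 1:chant {preposition,verb}; 2:kabreesh {determiner,adjective}; 3:snut {determiner,adjective}; 4:chant {preposition,verb}; 5:zeflous {preposition}; 6:kabreesh {determiner,adjective}; 7:zeflous {preposition}; 8:snut {determiner,adjective}; 9:taup {adjective}; 10:netbe {adjective}.
One satisfying assignment: verb determiner adjective preposition preposition adjective preposition adjective adjective adjective.
Rule-by-rule: rule 1 holds; rule 2 holds; rule 3 holds; rule 4 holds.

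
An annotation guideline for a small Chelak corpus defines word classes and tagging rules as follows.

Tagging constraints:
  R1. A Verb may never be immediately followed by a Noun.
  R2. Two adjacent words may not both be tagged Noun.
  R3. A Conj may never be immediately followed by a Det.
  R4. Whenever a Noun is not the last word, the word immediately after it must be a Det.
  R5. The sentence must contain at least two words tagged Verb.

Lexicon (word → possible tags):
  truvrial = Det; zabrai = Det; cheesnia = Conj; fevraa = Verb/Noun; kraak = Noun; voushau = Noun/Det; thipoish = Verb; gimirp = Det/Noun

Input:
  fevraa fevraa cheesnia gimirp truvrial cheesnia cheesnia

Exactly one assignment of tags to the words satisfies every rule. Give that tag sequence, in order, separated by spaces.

Verb Verb Conj Noun Det Conj Conj

Candidates per position — 1:fevraa {Verb,Noun}; 2:fevraa {Verb,Noun}; 3:cheesnia {Conj}; 4:gimirp {Det,Noun}; 5:truvrial {Det}; 6:cheesnia {Conj}; 7:cheesnia {Conj}.
Position 1: tagging it Noun would leave rule 4 unsatisfiable, so it must be Verb.
Position 2: tagging it Noun would leave rule 1 unsatisfiable, so it must be Verb.
Position 4: tagging it Det would leave rule 3 unsatisfiable, so it must be Noun.
The only consistent sequence is: Verb Verb Conj Noun Det Conj Conj.
Checking: rule 1 ✓; rule 2 ✓; rule 3 ✓; rule 4 ✓; rule 5 ✓.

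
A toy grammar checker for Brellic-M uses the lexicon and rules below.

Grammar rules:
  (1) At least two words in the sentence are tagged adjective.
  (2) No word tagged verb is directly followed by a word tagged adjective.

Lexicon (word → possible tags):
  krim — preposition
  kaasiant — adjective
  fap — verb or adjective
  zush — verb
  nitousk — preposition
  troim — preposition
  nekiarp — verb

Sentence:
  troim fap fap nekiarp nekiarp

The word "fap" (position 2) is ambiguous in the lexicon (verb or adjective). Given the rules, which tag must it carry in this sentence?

adjective

Candidates per position — 1:troim {preposition}; 2:fap {verb,adjective}; 3:fap {verb,adjective}; 4:nekiarp {verb}; 5:nekiarp {verb}.
Position 2: verb is ruled out by rule 1; that leaves adjective.
Position 3: verb is ruled out by rule 1; that leaves adjective.
So the tagging must be: preposition adjective adjective verb verb.
Check: rule 1 holds; rule 2 holds.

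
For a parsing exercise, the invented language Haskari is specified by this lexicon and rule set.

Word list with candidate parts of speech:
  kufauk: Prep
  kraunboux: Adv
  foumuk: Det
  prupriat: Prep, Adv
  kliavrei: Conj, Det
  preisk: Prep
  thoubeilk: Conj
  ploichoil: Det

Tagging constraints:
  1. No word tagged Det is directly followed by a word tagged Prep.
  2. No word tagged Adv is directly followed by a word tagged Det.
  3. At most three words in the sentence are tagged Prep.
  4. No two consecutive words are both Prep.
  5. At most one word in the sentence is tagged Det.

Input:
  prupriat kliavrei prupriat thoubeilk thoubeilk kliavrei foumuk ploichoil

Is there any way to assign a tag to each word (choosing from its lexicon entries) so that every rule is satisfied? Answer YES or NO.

NO

Candidates per position — 1:prupriat {Prep,Adv}; 2:kliavrei {Conj,Det}; 3:prupriat {Prep,Adv}; 4:thoubeilk {Conj}; 5:thoubeilk {Conj}; 6:kliavrei {Conj,Det}; 7:foumuk {Det}; 8:ploichoil {Det}.
Rule 5 cannot be satisfied by any choice of tags from the lexicon.
So there is no consistent tagging.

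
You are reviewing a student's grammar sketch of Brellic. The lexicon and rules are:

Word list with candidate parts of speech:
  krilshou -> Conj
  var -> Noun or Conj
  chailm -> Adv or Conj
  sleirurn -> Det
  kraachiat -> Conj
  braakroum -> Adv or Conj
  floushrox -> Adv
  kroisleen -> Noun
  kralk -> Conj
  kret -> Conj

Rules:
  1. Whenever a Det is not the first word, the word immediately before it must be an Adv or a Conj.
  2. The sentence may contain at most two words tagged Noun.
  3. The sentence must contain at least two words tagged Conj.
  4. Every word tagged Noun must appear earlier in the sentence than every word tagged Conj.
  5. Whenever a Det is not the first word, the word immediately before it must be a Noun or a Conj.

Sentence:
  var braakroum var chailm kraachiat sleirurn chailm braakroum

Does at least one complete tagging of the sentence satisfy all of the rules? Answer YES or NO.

Candidates per position — 1:var {Noun,Conj}; 2:braakroum {Adv,Conj}; 3:var {Noun,Conj}; 4:chailm {Adv,Conj}; 5:kraachiat {Conj}; 6:sleirurn {Det}; 7:chailm {Adv,Conj}; 8:braakroum {Adv,Conj}.
One satisfying assignment: Conj Adv Conj Adv Conj Det Conj Adv.
Checking: rule 1 ok; rule 2 ok; rule 3 ok; rule 4 ok; rule 5 ok.

YES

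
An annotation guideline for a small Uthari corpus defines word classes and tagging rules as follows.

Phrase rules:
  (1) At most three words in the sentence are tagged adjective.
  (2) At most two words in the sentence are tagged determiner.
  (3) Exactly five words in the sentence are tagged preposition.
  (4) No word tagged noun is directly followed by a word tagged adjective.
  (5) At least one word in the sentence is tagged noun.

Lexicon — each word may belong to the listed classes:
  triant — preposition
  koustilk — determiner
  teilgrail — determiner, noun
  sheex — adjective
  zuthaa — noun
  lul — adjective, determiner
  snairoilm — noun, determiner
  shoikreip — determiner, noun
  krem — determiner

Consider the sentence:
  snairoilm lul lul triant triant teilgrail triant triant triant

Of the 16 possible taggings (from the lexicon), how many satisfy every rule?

Candidates per position — 1:snairoilm {noun,determiner}; 2:lul {adjective,determiner}; 3:lul {adjective,determiner}; 4:triant {preposition}; 5:triant {preposition}; 6:teilgrail {determiner,noun}; 7:triant {preposition}; 8:triant {preposition}; 9:triant {preposition}.
There are 16 candidate sequences in total.
Checking each against the rules leaves 6 sequences.
Count = 6.

6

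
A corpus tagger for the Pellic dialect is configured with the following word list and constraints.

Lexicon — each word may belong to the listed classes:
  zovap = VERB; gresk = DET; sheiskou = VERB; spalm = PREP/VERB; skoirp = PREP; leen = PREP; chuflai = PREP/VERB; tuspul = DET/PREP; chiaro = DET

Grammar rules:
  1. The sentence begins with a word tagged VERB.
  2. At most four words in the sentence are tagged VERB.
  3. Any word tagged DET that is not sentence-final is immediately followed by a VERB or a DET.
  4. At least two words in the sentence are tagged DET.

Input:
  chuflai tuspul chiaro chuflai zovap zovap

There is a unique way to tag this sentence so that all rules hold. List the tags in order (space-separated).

VERB DET DET VERB VERB VERB

Candidates per position — 1:chuflai {PREP,VERB}; 2:tuspul {DET,PREP}; 3:chiaro {DET}; 4:chuflai {PREP,VERB}; 5:zovap {VERB}; 6:zovap {VERB}.
Position 1: PREP is ruled out by rule 1; that leaves VERB.
Position 2: PREP is ruled out by rule 4; that leaves DET.
Position 4: PREP is ruled out by rule 3; that leaves VERB.
So the tagging must be: VERB DET DET VERB VERB VERB.
Checking: rule 1 ok; rule 2 ok; rule 3 ok; rule 4 ok.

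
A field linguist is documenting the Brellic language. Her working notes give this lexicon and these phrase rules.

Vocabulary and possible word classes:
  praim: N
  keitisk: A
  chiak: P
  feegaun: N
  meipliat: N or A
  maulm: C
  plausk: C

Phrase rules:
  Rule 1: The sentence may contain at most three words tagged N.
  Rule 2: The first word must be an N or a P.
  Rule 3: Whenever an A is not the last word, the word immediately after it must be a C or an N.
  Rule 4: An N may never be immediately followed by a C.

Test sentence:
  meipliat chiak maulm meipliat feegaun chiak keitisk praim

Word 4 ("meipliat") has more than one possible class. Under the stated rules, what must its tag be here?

Candidates per position — 1:meipliat {N,A}; 2:chiak {P}; 3:maulm {C}; 4:meipliat {N,A}; 5:feegaun {N}; 6:chiak {P}; 7:keitisk {A}; 8:praim {N}.
Position 1: A is ruled out by rule 2; that leaves N.
Position 4: N is ruled out by rule 1; that leaves A.
That leaves exactly one tagging: N P C A N P A N.
Rule-by-rule: rule 1 satisfied; rule 2 satisfied; rule 3 satisfied; rule 4 satisfied.

A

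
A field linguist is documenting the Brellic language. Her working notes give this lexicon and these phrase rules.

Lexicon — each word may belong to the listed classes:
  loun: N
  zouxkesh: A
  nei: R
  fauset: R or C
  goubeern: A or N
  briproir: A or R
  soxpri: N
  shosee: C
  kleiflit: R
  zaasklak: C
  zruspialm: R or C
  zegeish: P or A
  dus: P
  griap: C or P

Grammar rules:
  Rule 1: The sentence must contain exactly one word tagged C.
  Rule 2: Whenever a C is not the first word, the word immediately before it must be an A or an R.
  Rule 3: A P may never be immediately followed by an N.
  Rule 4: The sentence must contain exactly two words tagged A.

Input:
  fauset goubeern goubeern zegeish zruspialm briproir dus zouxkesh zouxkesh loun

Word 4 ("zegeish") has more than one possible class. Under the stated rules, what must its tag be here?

Candidates per position — 1:fauset {R,C}; 2:goubeern {A,N}; 3:goubeern {A,N}; 4:zegeish {P,A}; 5:zruspialm {R,C}; 6:briproir {A,R}; 7:dus {P}; 8:zouxkesh {A}; 9:zouxkesh {A}; 10:loun {N}.
If word 2 were A, no tagging could satisfy rule 4; so word 2 is N.
If word 3 were A, no tagging could satisfy rule 4; so word 3 is N.
If word 4 were A, no tagging could satisfy rule 4; so word 4 is P.
If word 5 were C, no tagging could satisfy rule 2; so word 5 is R.
If word 6 were A, no tagging could satisfy rule 4; so word 6 is R.
If word 1 were R, no tagging could satisfy rule 1; so word 1 is C.
The unique satisfying tagging is: C N N P R R P A A N.
Verifying each rule — rule 1 satisfied; rule 2 satisfied; rule 3 satisfied; rule 4 satisfied.

P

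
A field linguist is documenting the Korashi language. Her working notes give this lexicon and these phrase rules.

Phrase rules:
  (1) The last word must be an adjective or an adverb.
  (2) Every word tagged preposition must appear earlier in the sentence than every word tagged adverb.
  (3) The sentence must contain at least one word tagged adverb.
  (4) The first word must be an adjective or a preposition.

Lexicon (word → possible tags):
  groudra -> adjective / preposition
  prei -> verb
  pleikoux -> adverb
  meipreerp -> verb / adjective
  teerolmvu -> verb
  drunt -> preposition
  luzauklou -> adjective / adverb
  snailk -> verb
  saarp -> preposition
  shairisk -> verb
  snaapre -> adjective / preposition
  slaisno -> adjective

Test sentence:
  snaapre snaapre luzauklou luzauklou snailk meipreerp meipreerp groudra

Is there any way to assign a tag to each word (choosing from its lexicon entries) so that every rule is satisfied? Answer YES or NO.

YES

Candidates per position — 1:snaapre {adjective,preposition}; 2:snaapre {adjective,preposition}; 3:luzauklou {adjective,adverb}; 4:luzauklou {adjective,adverb}; 5:snailk {verb}; 6:meipreerp {verb,adjective}; 7:meipreerp {verb,adjective}; 8:groudra {adjective,preposition}.
One satisfying assignment: preposition preposition adjective adverb verb adjective adjective adjective.
Rule-by-rule: rule 1 holds; rule 2 holds; rule 3 holds; rule 4 holds.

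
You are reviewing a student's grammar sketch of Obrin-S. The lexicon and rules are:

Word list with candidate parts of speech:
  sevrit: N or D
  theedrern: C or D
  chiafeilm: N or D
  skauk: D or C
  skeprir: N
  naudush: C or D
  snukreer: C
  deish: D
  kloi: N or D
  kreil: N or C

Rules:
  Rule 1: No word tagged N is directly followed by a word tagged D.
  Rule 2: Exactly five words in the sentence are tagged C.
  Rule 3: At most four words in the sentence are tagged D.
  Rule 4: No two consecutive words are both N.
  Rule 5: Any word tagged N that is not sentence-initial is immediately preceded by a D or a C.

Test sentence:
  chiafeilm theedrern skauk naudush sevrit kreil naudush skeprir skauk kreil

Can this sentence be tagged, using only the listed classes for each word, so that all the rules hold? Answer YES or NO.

YES

Candidates per position — 1:chiafeilm {N,D}; 2:theedrern {C,D}; 3:skauk {D,C}; 4:naudush {C,D}; 5:sevrit {N,D}; 6:kreil {N,C}; 7:naudush {C,D}; 8:skeprir {N}; 9:skauk {D,C}; 10:kreil {N,C}.
One satisfying assignment: D C C D N C C N C N.
Rule-by-rule: rule 1 holds; rule 2 holds; rule 3 holds; rule 4 holds; rule 5 holds.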